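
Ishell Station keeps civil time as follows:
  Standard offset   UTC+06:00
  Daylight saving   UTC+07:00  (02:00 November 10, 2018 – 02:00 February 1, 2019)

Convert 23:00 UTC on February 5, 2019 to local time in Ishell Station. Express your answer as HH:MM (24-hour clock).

05:00

At the standard offset (UTC+06:00), 23:00 UTC + 6h = 05:00 Ishell Station standard time (rolling into the next day, 6 February 2019).
Daylight saving runs 10 November 2018 – 1 February 2019; the standard-time date in Ishell Station, February 6, 2019, is outside that window, so Ishell Station is on standard time at UTC+06:00.
23:00 UTC + 6h = 05:00 local (rolling into the next day, 6 February 2019).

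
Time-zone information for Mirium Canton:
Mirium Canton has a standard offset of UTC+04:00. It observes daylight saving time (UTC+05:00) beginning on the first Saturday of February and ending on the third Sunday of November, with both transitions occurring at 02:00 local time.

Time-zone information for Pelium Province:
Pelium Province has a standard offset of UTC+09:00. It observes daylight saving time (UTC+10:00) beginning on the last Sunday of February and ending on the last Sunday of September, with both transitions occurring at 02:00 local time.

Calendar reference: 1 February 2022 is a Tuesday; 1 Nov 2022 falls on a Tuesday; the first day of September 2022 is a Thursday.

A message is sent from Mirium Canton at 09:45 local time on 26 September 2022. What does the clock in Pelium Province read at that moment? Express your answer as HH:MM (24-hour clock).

1 February 2022 is a Tuesday, so the first Saturday is February 5.
1 November 2022 is a Tuesday, so the first Sunday is November 6 and the third is November 20.
26 September 2022 falls between 5 February and 20 November, so daylight saving is in effect and Mirium Canton is at UTC+05:00.
09:45 Mirium Canton − 5h = 04:45 UTC.
1 February 2022 is a Tuesday, so Sundays fall on 6, 13, 20, 27; the last is February 27.
1 September 2022 is a Thursday, so Sundays fall on 4, 11, 18, 25; the last is September 25.
At the standard offset (UTC+09:00), 04:45 UTC + 9h = 13:45 Pelium Province standard time.
The standard-time date in Pelium Province, 26 September 2022, is outside the daylight-saving period (27 February – 25 September), so Pelium Province is on standard time, UTC+09:00.
04:45 UTC + 9h = 13:45 Pelium Province.

13:45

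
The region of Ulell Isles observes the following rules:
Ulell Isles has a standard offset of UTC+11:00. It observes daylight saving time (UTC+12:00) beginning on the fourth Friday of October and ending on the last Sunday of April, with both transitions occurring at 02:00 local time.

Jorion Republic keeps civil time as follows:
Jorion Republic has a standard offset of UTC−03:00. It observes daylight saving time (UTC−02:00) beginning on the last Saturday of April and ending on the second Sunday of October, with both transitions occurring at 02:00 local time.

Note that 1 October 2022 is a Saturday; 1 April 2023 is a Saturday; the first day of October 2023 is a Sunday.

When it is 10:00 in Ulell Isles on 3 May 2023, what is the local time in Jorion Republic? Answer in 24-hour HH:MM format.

1 October 2022 is a Saturday, so the first Friday is October 7 and the fourth is October 28.
1 April 2023 is a Saturday, so Sundays fall on 2, 9, 16, 23, 30; the last is April 30.
Daylight saving runs 28 October 2022 – 30 April 2023; 3 May 2023 is outside that window, so Ulell Isles is on standard time at UTC+11:00.
10:00 Ulell Isles − 11h = 23:00 UTC (rolling into the previous day, 2 May 2023).
1 April 2023 is a Saturday, so Saturdays fall on 1, 8, 15, 22, 29; the last is April 29.
1 October 2023 is a Sunday, so the first Sunday is October 1 and the second is October 8.
At the standard offset (UTC−03:00), 23:00 UTC − 3h = 20:00 Jorion Republic standard time.
Daylight saving runs 29 April – 8 October; the standard-time date in Jorion Republic, 2 May 2023, is inside that window, so Jorion Republic is at UTC−02:00.
23:00 UTC − 2h = 21:00 Jorion Republic.

21:00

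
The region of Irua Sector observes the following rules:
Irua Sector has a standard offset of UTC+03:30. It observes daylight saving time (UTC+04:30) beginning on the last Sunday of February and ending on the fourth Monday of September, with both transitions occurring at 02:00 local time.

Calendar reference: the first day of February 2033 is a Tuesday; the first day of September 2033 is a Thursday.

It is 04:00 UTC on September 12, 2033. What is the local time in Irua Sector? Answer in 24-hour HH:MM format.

1 February 2033 is a Tuesday, so Sundays fall on 6, 13, 20, 27; the last is February 27.
1 September 2033 is a Thursday, so the first Monday is September 5 and the fourth is September 26.
At the standard offset (UTC+03:30), 04:00 UTC + 3h30m = 07:30 Irua Sector standard time.
The standard-time date in Irua Sector, September 12, 2033, lies within the daylight-saving period (27 February – 26 September), so Irua Sector is on daylight time, UTC+04:30.
04:00 UTC + 4h30m = 08:30 local.

08:30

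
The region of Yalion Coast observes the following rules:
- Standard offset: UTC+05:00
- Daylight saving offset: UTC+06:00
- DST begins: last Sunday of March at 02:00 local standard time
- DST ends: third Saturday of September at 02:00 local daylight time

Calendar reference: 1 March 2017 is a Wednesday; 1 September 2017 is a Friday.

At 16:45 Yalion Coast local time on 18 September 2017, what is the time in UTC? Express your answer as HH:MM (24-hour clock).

11:45

1 March 2017 is a Wednesday, so Sundays fall on 5, 12, 19, 26; the last is March 26.
1 September 2017 is a Friday, so the first Saturday is September 2 and the third is September 16.
18 September 2017 does not fall between 26 March and 16 September, so daylight saving is not in effect and Yalion Coast is at UTC+05:00.
16:45 local − 5h = 11:45 UTC.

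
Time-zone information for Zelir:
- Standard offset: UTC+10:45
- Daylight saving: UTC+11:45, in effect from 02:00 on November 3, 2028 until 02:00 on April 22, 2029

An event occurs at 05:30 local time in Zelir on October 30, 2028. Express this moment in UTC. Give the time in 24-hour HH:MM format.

18:45

Daylight saving runs 3 November 2028 – 22 April 2029; October 30, 2028 is outside that window, so Zelir is on standard time at UTC+10:45.
05:30 local − 10h45m = 18:45 UTC (rolling into the previous day, 29 October 2028).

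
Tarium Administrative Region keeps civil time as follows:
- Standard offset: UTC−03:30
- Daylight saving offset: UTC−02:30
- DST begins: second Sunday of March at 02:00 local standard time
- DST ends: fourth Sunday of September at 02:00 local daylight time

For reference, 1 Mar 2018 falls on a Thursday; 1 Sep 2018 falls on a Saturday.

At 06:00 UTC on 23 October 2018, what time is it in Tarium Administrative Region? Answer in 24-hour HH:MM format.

02:30

1 March 2018 is a Thursday, so the first Sunday is March 4 and the second is March 11.
1 September 2018 is a Saturday, so the first Sunday is September 2 and the fourth is September 23.
At the standard offset (UTC−03:30), 06:00 UTC − 3h30m = 02:30 Tarium Administrative Region standard time.
Daylight saving runs 11 March – 23 September; the standard-time date in Tarium Administrative Region, 23 October 2018, is outside that window, so Tarium Administrative Region is on standard time at UTC−03:30.
06:00 UTC − 3h30m = 02:30 local.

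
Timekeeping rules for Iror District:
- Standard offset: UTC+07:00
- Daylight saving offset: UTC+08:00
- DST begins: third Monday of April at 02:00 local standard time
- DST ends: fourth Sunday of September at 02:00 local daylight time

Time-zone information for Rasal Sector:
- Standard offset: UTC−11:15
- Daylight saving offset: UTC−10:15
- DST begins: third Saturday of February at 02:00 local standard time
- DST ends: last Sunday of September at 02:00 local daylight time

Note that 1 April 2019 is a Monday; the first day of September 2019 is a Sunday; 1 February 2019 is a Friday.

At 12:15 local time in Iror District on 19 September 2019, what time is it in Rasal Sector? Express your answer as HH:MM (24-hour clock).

1 April 2019 is a Monday, so the first Monday is April 1 and the third is April 15.
1 September 2019 is a Sunday, so the first Sunday is September 1 and the fourth is September 22.
Daylight saving runs 15 April – 22 September; 19 September 2019 is inside that window, so Iror District is at UTC+08:00.
12:15 Iror District − 8h = 04:15 UTC.
1 February 2019 is a Friday, so the first Saturday is February 2 and the third is February 16.
1 September 2019 is a Sunday, so Sundays fall on 1, 8, 15, 22, 29; the last is September 29.
At the standard offset (UTC−11:15), 04:15 UTC − 11h15m = 17:00 Rasal Sector standard time (rolling into the previous day, 18 September 2019).
Daylight saving runs 16 February – 29 September; the standard-time date in Rasal Sector, 18 September 2019, is inside that window, so Rasal Sector is at UTC−10:15.
04:15 UTC − 10h15m = 18:00 Rasal Sector (rolling into the previous day, 18 September 2019).

18:00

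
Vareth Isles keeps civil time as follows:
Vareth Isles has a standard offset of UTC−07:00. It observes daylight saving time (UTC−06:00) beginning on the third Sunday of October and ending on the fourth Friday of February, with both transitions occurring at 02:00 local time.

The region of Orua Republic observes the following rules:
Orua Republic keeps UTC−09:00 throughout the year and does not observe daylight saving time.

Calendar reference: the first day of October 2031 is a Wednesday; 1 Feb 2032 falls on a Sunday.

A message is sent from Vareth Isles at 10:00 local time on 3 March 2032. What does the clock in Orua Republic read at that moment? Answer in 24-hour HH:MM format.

08:00

1 October 2031 is a Wednesday, so the first Sunday is October 5 and the third is October 19.
1 February 2032 is a Sunday, so the first Friday is February 6 and the fourth is February 27.
3 March 2032 is outside the daylight-saving period (19 October 2031 – 27 February 2032), so Vareth Isles is on standard time, UTC−07:00.
10:00 Vareth Isles + 7h = 17:00 UTC.
Orua Republic stays on UTC−09:00 all year.
17:00 UTC − 9h = 08:00 Orua Republic.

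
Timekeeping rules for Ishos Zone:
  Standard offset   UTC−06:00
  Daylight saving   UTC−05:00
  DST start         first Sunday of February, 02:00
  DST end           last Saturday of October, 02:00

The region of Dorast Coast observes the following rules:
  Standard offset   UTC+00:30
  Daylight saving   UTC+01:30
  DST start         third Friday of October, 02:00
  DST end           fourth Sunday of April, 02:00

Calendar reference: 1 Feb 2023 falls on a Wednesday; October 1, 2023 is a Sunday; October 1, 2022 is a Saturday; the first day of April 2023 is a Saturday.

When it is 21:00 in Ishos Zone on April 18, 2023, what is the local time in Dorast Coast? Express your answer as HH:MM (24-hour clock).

03:30

1 February 2023 is a Wednesday, so the first Sunday is February 5.
1 October 2023 is a Sunday, so Saturdays fall on 7, 14, 21, 28; the last is October 28.
Daylight saving runs 5 February – 28 October; April 18, 2023 is inside that window, so Ishos Zone is at UTC−05:00.
21:00 Ishos Zone + 5h = 02:00 UTC (rolling into the next day, 19 April 2023).
1 October 2022 is a Saturday, so the first Friday is October 7 and the third is October 21.
1 April 2023 is a Saturday, so the first Sunday is April 2 and the fourth is April 23.
At the standard offset (UTC+00:30), 02:00 UTC + 0h30m = 02:30 Dorast Coast standard time.
The standard-time date in Dorast Coast, April 19, 2023, lies within the daylight-saving period (21 October 2022 – 23 April 2023), so Dorast Coast is on daylight time, UTC+01:30.
02:00 UTC + 1h30m = 03:30 Dorast Coast.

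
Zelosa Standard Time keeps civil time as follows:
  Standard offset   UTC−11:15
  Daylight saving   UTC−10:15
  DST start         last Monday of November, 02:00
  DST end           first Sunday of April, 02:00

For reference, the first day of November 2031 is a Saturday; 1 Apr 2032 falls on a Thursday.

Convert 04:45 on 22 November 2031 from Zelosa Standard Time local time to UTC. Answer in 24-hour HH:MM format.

16:00

1 November 2031 is a Saturday, so Mondays fall on 3, 10, 17, 24; the last is November 24.
1 April 2032 is a Thursday, so the first Sunday is April 4.
Daylight saving runs 24 November 2031 – 4 April 2032; 22 November 2031 is outside that window, so Zelosa Standard Time is on standard time at UTC−11:15.
04:45 local + 11h15m = 16:00 UTC.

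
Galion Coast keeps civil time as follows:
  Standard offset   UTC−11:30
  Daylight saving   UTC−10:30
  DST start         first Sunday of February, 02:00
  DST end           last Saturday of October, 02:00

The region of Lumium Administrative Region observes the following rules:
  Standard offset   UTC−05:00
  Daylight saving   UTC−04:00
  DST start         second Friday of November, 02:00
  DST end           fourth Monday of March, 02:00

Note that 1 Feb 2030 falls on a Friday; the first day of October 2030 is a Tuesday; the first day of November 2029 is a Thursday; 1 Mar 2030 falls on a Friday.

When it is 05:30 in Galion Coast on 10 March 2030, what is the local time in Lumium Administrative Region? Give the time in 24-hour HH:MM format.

1 February 2030 is a Friday, so the first Sunday is February 3.
1 October 2030 is a Tuesday, so Saturdays fall on 5, 12, 19, 26; the last is October 26.
10 March 2030 lies within the daylight-saving period (3 February – 26 October), so Galion Coast is on daylight time, UTC−10:30.
05:30 Galion Coast + 10h30m = 16:00 UTC.
1 November 2029 is a Thursday, so the first Friday is November 2 and the second is November 9.
1 March 2030 is a Friday, so the first Monday is March 4 and the fourth is March 25.
At the standard offset (UTC−05:00), 16:00 UTC − 5h = 11:00 Lumium Administrative Region standard time.
The standard-time date in Lumium Administrative Region, 10 March 2030, falls between 9 November 2029 and 25 March 2030, so daylight saving is in effect and Lumium Administrative Region is at UTC−04:00.
16:00 UTC − 4h = 12:00 Lumium Administrative Region.

12:00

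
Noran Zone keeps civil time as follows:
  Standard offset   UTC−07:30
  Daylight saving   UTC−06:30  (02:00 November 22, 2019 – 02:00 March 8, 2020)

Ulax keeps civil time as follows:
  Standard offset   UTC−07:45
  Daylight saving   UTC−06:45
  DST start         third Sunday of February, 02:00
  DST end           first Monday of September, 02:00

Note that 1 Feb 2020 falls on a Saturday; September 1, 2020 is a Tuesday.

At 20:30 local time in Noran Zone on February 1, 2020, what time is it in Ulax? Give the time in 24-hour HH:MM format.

19:15

Daylight saving runs 22 November 2019 – 8 March 2020; February 1, 2020 is inside that window, so Noran Zone is at UTC−06:30.
20:30 Noran Zone + 6h30m = 03:00 UTC (rolling into the next day, 2 February 2020).
1 February 2020 is a Saturday, so the first Sunday is February 2 and the third is February 16.
1 September 2020 is a Tuesday, so the first Monday is September 7.
At the standard offset (UTC−07:45), 03:00 UTC − 7h45m = 19:15 Ulax standard time (rolling into the previous day, 1 February 2020).
The standard-time date in Ulax, February 1, 2020, does not fall between 16 February and 7 September, so daylight saving is not in effect and Ulax is at UTC−07:45.
03:00 UTC − 7h45m = 19:15 Ulax (rolling into the previous day, 1 February 2020).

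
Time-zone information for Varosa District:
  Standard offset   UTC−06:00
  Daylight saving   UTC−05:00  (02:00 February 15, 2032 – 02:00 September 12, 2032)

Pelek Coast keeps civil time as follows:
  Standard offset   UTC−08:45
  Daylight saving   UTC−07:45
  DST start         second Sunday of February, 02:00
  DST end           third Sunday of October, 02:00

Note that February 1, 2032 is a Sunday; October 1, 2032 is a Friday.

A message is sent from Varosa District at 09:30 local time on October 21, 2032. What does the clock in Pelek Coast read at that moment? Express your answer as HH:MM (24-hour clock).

06:45

Daylight saving runs 15 February – 12 September; October 21, 2032 is outside that window, so Varosa District is on standard time at UTC−06:00.
09:30 Varosa District + 6h = 15:30 UTC.
1 February 2032 is a Sunday, so the first Sunday is February 1 and the second is February 8.
1 October 2032 is a Friday, so the first Sunday is October 3 and the third is October 17.
At the standard offset (UTC−08:45), 15:30 UTC − 8h45m = 06:45 Pelek Coast standard time.
The standard-time date in Pelek Coast, October 21, 2032, does not fall between 8 February and 17 October, so daylight saving is not in effect and Pelek Coast is at UTC−08:45.
15:30 UTC − 8h45m = 06:45 Pelek Coast.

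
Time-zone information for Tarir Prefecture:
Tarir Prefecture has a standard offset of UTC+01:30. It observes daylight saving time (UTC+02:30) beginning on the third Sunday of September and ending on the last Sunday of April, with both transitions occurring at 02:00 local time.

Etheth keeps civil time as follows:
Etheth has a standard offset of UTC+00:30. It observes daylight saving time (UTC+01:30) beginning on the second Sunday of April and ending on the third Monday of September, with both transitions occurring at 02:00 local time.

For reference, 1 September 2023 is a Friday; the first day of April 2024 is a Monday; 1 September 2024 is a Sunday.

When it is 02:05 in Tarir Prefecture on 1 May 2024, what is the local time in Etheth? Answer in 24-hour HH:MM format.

1 September 2023 is a Friday, so the first Sunday is September 3 and the third is September 17.
1 April 2024 is a Monday, so Sundays fall on 7, 14, 21, 28; the last is April 28.
1 May 2024 is outside the daylight-saving period (17 September 2023 – 28 April 2024), so Tarir Prefecture is on standard time, UTC+01:30.
02:05 Tarir Prefecture − 1h30m = 00:35 UTC.
1 April 2024 is a Monday, so the first Sunday is April 7 and the second is April 14.
1 September 2024 is a Sunday, so the first Monday is September 2 and the third is September 16.
At the standard offset (UTC+00:30), 00:35 UTC + 0h30m = 01:05 Etheth standard time.
The standard-time date in Etheth, 1 May 2024, lies within the daylight-saving period (14 April – 16 September), so Etheth is on daylight time, UTC+01:30.
00:35 UTC + 1h30m = 02:05 Etheth.

02:05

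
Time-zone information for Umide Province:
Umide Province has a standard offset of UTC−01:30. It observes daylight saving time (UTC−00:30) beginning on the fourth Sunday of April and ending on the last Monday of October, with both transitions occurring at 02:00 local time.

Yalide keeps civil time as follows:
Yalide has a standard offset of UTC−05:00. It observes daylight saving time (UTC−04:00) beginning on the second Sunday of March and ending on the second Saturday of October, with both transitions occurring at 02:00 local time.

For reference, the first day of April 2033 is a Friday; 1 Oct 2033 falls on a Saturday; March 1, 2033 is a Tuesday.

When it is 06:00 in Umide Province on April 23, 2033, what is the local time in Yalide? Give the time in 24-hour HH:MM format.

03:30

1 April 2033 is a Friday, so the first Sunday is April 3 and the fourth is April 24.
1 October 2033 is a Saturday, so Mondays fall on 3, 10, 17, 24, 31; the last is October 31.
Daylight saving runs 24 April – 31 October; April 23, 2033 is outside that window, so Umide Province is on standard time at UTC−01:30.
06:00 Umide Province + 1h30m = 07:30 UTC.
1 March 2033 is a Tuesday, so the first Sunday is March 6 and the second is March 13.
1 October 2033 is a Saturday, so the first Saturday is October 1 and the second is October 8.
At the standard offset (UTC−05:00), 07:30 UTC − 5h = 02:30 Yalide standard time.
The standard-time date in Yalide, April 23, 2033, falls between 13 March and 8 October, so daylight saving is in effect and Yalide is at UTC−04:00.
07:30 UTC − 4h = 03:30 Yalide.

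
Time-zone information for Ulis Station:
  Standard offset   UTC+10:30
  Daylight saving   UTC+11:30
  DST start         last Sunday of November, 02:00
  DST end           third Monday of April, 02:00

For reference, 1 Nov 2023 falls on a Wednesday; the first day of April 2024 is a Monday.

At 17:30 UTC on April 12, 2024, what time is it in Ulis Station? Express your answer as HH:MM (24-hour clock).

05:00

1 November 2023 is a Wednesday, so Sundays fall on 5, 12, 19, 26; the last is November 26.
1 April 2024 is a Monday, so the first Monday is April 1 and the third is April 15.
At the standard offset (UTC+10:30), 17:30 UTC + 10h30m = 04:00 Ulis Station standard time (rolling into the next day, 13 April 2024).
Daylight saving runs 26 November 2023 – 15 April 2024; the standard-time date in Ulis Station, April 13, 2024, is inside that window, so Ulis Station is at UTC+11:30.
17:30 UTC + 11h30m = 05:00 local (rolling into the next day, 13 April 2024).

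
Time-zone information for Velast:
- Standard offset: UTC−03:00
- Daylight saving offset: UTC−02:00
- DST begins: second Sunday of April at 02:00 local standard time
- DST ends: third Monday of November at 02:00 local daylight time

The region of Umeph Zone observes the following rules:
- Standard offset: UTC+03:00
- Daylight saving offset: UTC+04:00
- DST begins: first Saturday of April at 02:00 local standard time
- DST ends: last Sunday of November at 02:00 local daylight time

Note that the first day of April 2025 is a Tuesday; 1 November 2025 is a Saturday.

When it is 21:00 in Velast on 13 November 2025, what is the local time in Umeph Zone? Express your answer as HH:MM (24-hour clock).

1 April 2025 is a Tuesday, so the first Sunday is April 6 and the second is April 13.
1 November 2025 is a Saturday, so the first Monday is November 3 and the third is November 17.
Daylight saving runs 13 April – 17 November; 13 November 2025 is inside that window, so Velast is at UTC−02:00.
21:00 Velast + 2h = 23:00 UTC.
1 April 2025 is a Tuesday, so the first Saturday is April 5.
1 November 2025 is a Saturday, so Sundays fall on 2, 9, 16, 23, 30; the last is November 30.
At the standard offset (UTC+03:00), 23:00 UTC + 3h = 02:00 Umeph Zone standard time (rolling into the next day, 14 November 2025).
The standard-time date in Umeph Zone, 14 November 2025, falls between 5 April and 30 November, so daylight saving is in effect and Umeph Zone is at UTC+04:00.
23:00 UTC + 4h = 03:00 Umeph Zone (rolling into the next day, 14 November 2025).

03:00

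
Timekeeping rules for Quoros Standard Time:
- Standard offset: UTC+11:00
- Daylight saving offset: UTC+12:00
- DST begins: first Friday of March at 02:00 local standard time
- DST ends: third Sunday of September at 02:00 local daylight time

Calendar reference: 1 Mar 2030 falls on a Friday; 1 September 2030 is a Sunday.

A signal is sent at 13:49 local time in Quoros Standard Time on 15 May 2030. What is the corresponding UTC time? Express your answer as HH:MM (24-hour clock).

1 March 2030 is a Friday, so the first Friday is March 1.
1 September 2030 is a Sunday, so the first Sunday is September 1 and the third is September 15.
15 May 2030 falls between 1 March and 15 September, so daylight saving is in effect and Quoros Standard Time is at UTC+12:00.
13:49 local − 12h = 01:49 UTC.

01:49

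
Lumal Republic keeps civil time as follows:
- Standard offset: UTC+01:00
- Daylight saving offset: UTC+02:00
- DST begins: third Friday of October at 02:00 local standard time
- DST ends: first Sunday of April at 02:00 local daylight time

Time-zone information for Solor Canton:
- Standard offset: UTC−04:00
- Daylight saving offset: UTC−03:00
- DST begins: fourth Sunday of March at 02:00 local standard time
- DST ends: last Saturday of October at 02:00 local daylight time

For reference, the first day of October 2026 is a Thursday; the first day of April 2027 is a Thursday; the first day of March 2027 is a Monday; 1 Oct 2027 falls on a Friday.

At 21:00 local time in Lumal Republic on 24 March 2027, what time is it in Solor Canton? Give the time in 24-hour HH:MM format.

15:00

1 October 2026 is a Thursday, so the first Friday is October 2 and the third is October 16.
1 April 2027 is a Thursday, so the first Sunday is April 4.
24 March 2027 falls between 16 October 2026 and 4 April 2027, so daylight saving is in effect and Lumal Republic is at UTC+02:00.
21:00 Lumal Republic − 2h = 19:00 UTC.
1 March 2027 is a Monday, so the first Sunday is March 7 and the fourth is March 28.
1 October 2027 is a Friday, so Saturdays fall on 2, 9, 16, 23, 30; the last is October 30.
At the standard offset (UTC−04:00), 19:00 UTC − 4h = 15:00 Solor Canton standard time.
The standard-time date in Solor Canton, 24 March 2027, is outside the daylight-saving period (28 March – 30 October), so Solor Canton is on standard time, UTC−04:00.
19:00 UTC − 4h = 15:00 Solor Canton.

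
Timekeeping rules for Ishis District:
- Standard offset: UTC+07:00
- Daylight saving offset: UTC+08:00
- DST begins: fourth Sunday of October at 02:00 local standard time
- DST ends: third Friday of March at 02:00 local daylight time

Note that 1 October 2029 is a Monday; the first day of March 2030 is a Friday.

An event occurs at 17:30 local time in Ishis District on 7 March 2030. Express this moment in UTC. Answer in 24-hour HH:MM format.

1 October 2029 is a Monday, so the first Sunday is October 7 and the fourth is October 28.
1 March 2030 is a Friday, so the first Friday is March 1 and the third is March 15.
7 March 2030 lies within the daylight-saving period (28 October 2029 – 15 March 2030), so Ishis District is on daylight time, UTC+08:00.
17:30 local − 8h = 09:30 UTC.

09:30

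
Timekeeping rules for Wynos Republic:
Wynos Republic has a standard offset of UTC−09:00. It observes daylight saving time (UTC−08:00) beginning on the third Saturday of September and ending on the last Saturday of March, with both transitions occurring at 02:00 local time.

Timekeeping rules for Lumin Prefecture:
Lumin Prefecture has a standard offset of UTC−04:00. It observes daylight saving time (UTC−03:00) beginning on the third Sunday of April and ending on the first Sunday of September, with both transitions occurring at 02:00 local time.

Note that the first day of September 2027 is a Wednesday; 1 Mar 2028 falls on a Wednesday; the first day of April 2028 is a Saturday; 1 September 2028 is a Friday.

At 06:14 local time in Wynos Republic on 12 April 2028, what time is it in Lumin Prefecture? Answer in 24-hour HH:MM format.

1 September 2027 is a Wednesday, so the first Saturday is September 4 and the third is September 18.
1 March 2028 is a Wednesday, so Saturdays fall on 4, 11, 18, 25; the last is March 25.
12 April 2028 is outside the daylight-saving period (18 September 2027 – 25 March 2028), so Wynos Republic is on standard time, UTC−09:00.
06:14 Wynos Republic + 9h = 15:14 UTC.
1 April 2028 is a Saturday, so the first Sunday is April 2 and the third is April 16.
1 September 2028 is a Friday, so the first Sunday is September 3.
At the standard offset (UTC−04:00), 15:14 UTC − 4h = 11:14 Lumin Prefecture standard time.
Daylight saving runs 16 April – 3 September; the standard-time date in Lumin Prefecture, 12 April 2028, is outside that window, so Lumin Prefecture is on standard time at UTC−04:00.
15:14 UTC − 4h = 11:14 Lumin Prefecture.

11:14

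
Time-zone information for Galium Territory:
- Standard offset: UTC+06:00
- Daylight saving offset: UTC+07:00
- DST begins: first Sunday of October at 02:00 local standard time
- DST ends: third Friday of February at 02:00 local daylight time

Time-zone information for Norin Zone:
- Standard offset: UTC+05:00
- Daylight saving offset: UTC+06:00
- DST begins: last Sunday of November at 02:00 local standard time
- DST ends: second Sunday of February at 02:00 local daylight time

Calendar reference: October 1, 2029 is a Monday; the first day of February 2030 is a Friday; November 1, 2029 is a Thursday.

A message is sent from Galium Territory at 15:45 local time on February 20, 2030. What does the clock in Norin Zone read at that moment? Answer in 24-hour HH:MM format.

1 October 2029 is a Monday, so the first Sunday is October 7.
1 February 2030 is a Friday, so the first Friday is February 1 and the third is February 15.
February 20, 2030 does not fall between 7 October 2029 and 15 February 2030, so daylight saving is not in effect and Galium Territory is at UTC+06:00.
15:45 Galium Territory − 6h = 09:45 UTC.
1 November 2029 is a Thursday, so Sundays fall on 4, 11, 18, 25; the last is November 25.
1 February 2030 is a Friday, so the first Sunday is February 3 and the second is February 10.
At the standard offset (UTC+05:00), 09:45 UTC + 5h = 14:45 Norin Zone standard time.
The standard-time date in Norin Zone, February 20, 2030, is outside the daylight-saving period (25 November 2029 – 10 February 2030), so Norin Zone is on standard time, UTC+05:00.
09:45 UTC + 5h = 14:45 Norin Zone.

14:45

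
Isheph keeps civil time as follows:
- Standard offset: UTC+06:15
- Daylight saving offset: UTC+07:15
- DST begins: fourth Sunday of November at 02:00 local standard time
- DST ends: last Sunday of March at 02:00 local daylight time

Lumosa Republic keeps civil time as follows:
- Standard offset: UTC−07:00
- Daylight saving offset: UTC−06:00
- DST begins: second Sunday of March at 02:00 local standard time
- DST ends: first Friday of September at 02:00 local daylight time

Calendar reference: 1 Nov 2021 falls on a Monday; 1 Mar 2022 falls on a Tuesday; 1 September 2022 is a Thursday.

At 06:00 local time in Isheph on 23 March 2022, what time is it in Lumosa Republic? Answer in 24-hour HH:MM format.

1 November 2021 is a Monday, so the first Sunday is November 7 and the fourth is November 28.
1 March 2022 is a Tuesday, so Sundays fall on 6, 13, 20, 27; the last is March 27.
23 March 2022 falls between 28 November 2021 and 27 March 2022, so daylight saving is in effect and Isheph is at UTC+07:15.
06:00 Isheph − 7h15m = 22:45 UTC (rolling into the previous day, 22 March 2022).
1 March 2022 is a Tuesday, so the first Sunday is March 6 and the second is March 13.
1 September 2022 is a Thursday, so the first Friday is September 2.
At the standard offset (UTC−07:00), 22:45 UTC − 7h = 15:45 Lumosa Republic standard time.
Daylight saving runs 13 March – 2 September; the standard-time date in Lumosa Republic, 22 March 2022, is inside that window, so Lumosa Republic is at UTC−06:00.
22:45 UTC − 6h = 16:45 Lumosa Republic.

16:45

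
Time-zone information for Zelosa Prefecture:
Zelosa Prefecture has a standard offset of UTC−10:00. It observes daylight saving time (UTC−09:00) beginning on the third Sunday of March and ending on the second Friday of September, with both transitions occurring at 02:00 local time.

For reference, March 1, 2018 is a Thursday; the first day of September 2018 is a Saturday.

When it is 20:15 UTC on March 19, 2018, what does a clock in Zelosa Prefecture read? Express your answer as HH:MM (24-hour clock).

1 March 2018 is a Thursday, so the first Sunday is March 4 and the third is March 18.
1 September 2018 is a Saturday, so the first Friday is September 7 and the second is September 14.
At the standard offset (UTC−10:00), 20:15 UTC − 10h = 10:15 Zelosa Prefecture standard time.
The standard-time date in Zelosa Prefecture, March 19, 2018, falls between 18 March and 14 September, so daylight saving is in effect and Zelosa Prefecture is at UTC−09:00.
20:15 UTC − 9h = 11:15 local.

11:15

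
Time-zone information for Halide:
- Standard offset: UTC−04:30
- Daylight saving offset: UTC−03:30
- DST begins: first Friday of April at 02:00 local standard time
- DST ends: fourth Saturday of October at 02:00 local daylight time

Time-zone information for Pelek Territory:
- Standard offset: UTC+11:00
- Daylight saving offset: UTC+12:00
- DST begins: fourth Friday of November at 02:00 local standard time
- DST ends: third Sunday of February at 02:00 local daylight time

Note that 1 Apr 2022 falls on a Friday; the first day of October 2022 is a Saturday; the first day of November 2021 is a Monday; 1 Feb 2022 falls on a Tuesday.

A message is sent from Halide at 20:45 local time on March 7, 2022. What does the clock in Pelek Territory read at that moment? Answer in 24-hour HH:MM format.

12:15

1 April 2022 is a Friday, so the first Friday is April 1.
1 October 2022 is a Saturday, so the first Saturday is October 1 and the fourth is October 22.
March 7, 2022 is outside the daylight-saving period (1 April – 22 October), so Halide is on standard time, UTC−04:30.
20:45 Halide + 4h30m = 01:15 UTC (rolling into the next day, 8 March 2022).
1 November 2021 is a Monday, so the first Friday is November 5 and the fourth is November 26.
1 February 2022 is a Tuesday, so the first Sunday is February 6 and the third is February 20.
At the standard offset (UTC+11:00), 01:15 UTC + 11h = 12:15 Pelek Territory standard time.
The standard-time date in Pelek Territory, March 8, 2022, is outside the daylight-saving period (26 November 2021 – 20 February 2022), so Pelek Territory is on standard time, UTC+11:00.
01:15 UTC + 11h = 12:15 Pelek Territory.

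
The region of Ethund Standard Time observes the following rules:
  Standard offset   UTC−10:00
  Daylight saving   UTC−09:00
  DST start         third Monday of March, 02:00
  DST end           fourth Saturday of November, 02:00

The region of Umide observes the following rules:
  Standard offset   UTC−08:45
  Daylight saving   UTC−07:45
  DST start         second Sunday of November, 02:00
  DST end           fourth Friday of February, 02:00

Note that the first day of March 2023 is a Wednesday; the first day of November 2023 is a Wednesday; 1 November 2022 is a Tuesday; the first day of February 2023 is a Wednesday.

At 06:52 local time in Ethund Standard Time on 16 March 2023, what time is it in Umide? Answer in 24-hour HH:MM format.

1 March 2023 is a Wednesday, so the first Monday is March 6 and the third is March 20.
1 November 2023 is a Wednesday, so the first Saturday is November 4 and the fourth is November 25.
Daylight saving runs 20 March – 25 November; 16 March 2023 is outside that window, so Ethund Standard Time is on standard time at UTC−10:00.
06:52 Ethund Standard Time + 10h = 16:52 UTC.
1 November 2022 is a Tuesday, so the first Sunday is November 6 and the second is November 13.
1 February 2023 is a Wednesday, so the first Friday is February 3 and the fourth is February 24.
At the standard offset (UTC−08:45), 16:52 UTC − 8h45m = 08:07 Umide standard time.
Daylight saving runs 13 November 2022 – 24 February 2023; the standard-time date in Umide, 16 March 2023, is outside that window, so Umide is on standard time at UTC−08:45.
16:52 UTC − 8h45m = 08:07 Umide.

08:07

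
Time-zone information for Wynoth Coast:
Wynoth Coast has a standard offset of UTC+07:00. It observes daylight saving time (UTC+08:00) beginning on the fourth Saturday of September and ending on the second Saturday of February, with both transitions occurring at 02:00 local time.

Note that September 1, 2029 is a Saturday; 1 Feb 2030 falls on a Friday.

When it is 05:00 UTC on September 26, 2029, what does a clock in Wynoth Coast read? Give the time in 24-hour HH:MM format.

13:00

1 September 2029 is a Saturday, so the first Saturday is September 1 and the fourth is September 22.
1 February 2030 is a Friday, so the first Saturday is February 2 and the second is February 9.
At the standard offset (UTC+07:00), 05:00 UTC + 7h = 12:00 Wynoth Coast standard time.
Daylight saving runs 22 September 2029 – 9 February 2030; the standard-time date in Wynoth Coast, September 26, 2029, is inside that window, so Wynoth Coast is at UTC+08:00.
05:00 UTC + 8h = 13:00 local.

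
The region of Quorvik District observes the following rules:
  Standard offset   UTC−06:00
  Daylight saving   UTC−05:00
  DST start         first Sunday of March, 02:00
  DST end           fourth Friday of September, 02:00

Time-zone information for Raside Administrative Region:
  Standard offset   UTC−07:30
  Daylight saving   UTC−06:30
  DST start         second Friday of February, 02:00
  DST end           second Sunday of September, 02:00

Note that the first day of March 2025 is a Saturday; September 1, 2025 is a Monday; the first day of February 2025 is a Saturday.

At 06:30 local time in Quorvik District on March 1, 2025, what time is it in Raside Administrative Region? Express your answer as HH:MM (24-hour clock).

06:00

1 March 2025 is a Saturday, so the first Sunday is March 2.
1 September 2025 is a Monday, so the first Friday is September 5 and the fourth is September 26.
Daylight saving runs 2 March – 26 September; March 1, 2025 is outside that window, so Quorvik District is on standard time at UTC−06:00.
06:30 Quorvik District + 6h = 12:30 UTC.
1 February 2025 is a Saturday, so the first Friday is February 7 and the second is February 14.
1 September 2025 is a Monday, so the first Sunday is September 7 and the second is September 14.
At the standard offset (UTC−07:30), 12:30 UTC − 7h30m = 05:00 Raside Administrative Region standard time.
The standard-time date in Raside Administrative Region, March 1, 2025, falls between 14 February and 14 September, so daylight saving is in effect and Raside Administrative Region is at UTC−06:30.
12:30 UTC − 6h30m = 06:00 Raside Administrative Region.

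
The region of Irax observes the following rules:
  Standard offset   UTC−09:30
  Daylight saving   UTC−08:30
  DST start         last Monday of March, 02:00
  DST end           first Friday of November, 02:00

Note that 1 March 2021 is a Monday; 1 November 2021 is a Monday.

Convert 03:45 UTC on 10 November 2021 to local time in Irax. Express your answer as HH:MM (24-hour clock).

1 March 2021 is a Monday, so Mondays fall on 1, 8, 15, 22, 29; the last is March 29.
1 November 2021 is a Monday, so the first Friday is November 5.
At the standard offset (UTC−09:30), 03:45 UTC − 9h30m = 18:15 Irax standard time (rolling into the previous day, 9 November 2021).
The standard-time date in Irax, 9 November 2021, does not fall between 29 March and 5 November, so daylight saving is not in effect and Irax is at UTC−09:30.
03:45 UTC − 9h30m = 18:15 local (rolling into the previous day, 9 November 2021).

18:15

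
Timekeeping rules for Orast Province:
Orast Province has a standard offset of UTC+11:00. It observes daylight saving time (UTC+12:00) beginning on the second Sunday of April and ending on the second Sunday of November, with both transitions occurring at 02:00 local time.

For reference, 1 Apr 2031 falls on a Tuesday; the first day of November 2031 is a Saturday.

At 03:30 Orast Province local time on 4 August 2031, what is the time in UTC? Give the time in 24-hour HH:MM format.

15:30

1 April 2031 is a Tuesday, so the first Sunday is April 6 and the second is April 13.
1 November 2031 is a Saturday, so the first Sunday is November 2 and the second is November 9.
4 August 2031 falls between 13 April and 9 November, so daylight saving is in effect and Orast Province is at UTC+12:00.
03:30 local − 12h = 15:30 UTC (rolling into the previous day, 3 August 2031).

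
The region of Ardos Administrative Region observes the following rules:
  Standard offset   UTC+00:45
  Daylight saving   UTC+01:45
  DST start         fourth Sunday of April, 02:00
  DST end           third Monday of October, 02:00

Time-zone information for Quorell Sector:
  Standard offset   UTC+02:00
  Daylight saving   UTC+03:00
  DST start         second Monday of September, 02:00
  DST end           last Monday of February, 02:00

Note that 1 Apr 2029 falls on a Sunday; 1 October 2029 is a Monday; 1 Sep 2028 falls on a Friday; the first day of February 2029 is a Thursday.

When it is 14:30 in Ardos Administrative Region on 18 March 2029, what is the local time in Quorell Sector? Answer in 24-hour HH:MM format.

1 April 2029 is a Sunday, so the first Sunday is April 1 and the fourth is April 22.
1 October 2029 is a Monday, so the first Monday is October 1 and the third is October 15.
Daylight saving runs 22 April – 15 October; 18 March 2029 is outside that window, so Ardos Administrative Region is on standard time at UTC+00:45.
14:30 Ardos Administrative Region − 0h45m = 13:45 UTC.
1 September 2028 is a Friday, so the first Monday is September 4 and the second is September 11.
1 February 2029 is a Thursday, so Mondays fall on 5, 12, 19, 26; the last is February 26.
At the standard offset (UTC+02:00), 13:45 UTC + 2h = 15:45 Quorell Sector standard time.
The standard-time date in Quorell Sector, 18 March 2029, does not fall between 11 September 2028 and 26 February 2029, so daylight saving is not in effect and Quorell Sector is at UTC+02:00.
13:45 UTC + 2h = 15:45 Quorell Sector.

15:45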